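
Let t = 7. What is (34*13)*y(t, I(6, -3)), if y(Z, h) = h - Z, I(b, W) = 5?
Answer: -884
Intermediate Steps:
(34*13)*y(t, I(6, -3)) = (34*13)*(5 - 1*7) = 442*(5 - 7) = 442*(-2) = -884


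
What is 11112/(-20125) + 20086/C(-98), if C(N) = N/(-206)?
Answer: 5947888966/140875 ≈ 42221.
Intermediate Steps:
C(N) = -N/206 (C(N) = N*(-1/206) = -N/206)
11112/(-20125) + 20086/C(-98) = 11112/(-20125) + 20086/((-1/206*(-98))) = 11112*(-1/20125) + 20086/(49/103) = -11112/20125 + 20086*(103/49) = -11112/20125 + 2068858/49 = 5947888966/140875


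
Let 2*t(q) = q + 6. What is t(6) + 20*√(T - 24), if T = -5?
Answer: 6 + 20*I*√29 ≈ 6.0 + 107.7*I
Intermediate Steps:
t(q) = 3 + q/2 (t(q) = (q + 6)/2 = (6 + q)/2 = 3 + q/2)
t(6) + 20*√(T - 24) = (3 + (½)*6) + 20*√(-5 - 24) = (3 + 3) + 20*√(-29) = 6 + 20*(I*√29) = 6 + 20*I*√29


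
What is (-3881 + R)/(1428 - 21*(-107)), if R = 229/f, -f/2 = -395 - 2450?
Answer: -7360887/6970250 ≈ -1.0560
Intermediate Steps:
f = 5690 (f = -2*(-395 - 2450) = -2*(-2845) = 5690)
R = 229/5690 ≈ 0.040246
(-3881 + R)/(1428 - 21*(-107)) = (-3881 + 229/5690)/(1428 - 21*(-107)) = -22082661/(5690*(1428 + 2247)) = -22082661/5690/3675 = -22082661/5690*1/3675 = -7360887/6970250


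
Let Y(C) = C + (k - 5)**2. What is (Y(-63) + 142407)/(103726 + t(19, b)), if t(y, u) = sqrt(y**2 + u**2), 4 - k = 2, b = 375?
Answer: 820317071/597719005 - 15817*sqrt(140986)/1195438010 ≈ 1.3674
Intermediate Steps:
k = 2 (k = 4 - 1*2 = 4 - 2 = 2)
t(y, u) = sqrt(u**2 + y**2)
Y(C) = 9 + C (Y(C) = C + (2 - 5)**2 = C + (-3)**2 = C + 9 = 9 + C)
(Y(-63) + 142407)/(103726 + t(19, b)) = ((9 - 63) + 142407)/(103726 + sqrt(375**2 + 19**2)) = (-54 + 142407)/(103726 + sqrt(140625 + 361)) = 142353/(103726 + sqrt(140986))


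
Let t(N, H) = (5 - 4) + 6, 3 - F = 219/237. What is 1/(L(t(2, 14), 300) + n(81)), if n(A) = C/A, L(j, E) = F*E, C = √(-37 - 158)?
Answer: 1700086320/1058788017133 - 168507*I*√195/5293940085665 ≈ 0.0016057 - 4.4448e-7*I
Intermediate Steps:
F = 164/79 (F = 3 - 219/237 = 3 - 1*73/79 = 3 - 73/79 = 164/79 ≈ 2.0760)
C = I*√195 (C = √(-195) = I*√195 ≈ 13.964*I)
t(N, H) = 7 (t(N, H) = 1 + 6 = 7)
L(j, E) = 164*E/79
n(A) = I*√195/A (n(A) = (I*√195)/A = I*√195/A)
1/(L(t(2, 14), 300) + n(81)) = 1/((164/79)*300 + I*√195/81) = 1/(49200/79 + I*√195*(1/81)) = 1/(49200/79 + I*√195/81)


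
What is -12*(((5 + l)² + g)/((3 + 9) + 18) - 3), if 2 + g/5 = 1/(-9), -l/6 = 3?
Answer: -1232/45 ≈ -27.378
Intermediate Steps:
l = -18 (l = -6*3 = -18)
g = -95/9 (g = -10 + 5/(-9) = -10 + 5*(-⅑) = -10 - 5/9 = -95/9 ≈ -10.556)
-12*(((5 + l)² + g)/((3 + 9) + 18) - 3) = -12*(((5 - 18)² - 95/9)/((3 + 9) + 18) - 3) = -12*(((-13)² - 95/9)/(12 + 18) - 3) = -12*((169 - 95/9)/30 - 3) = -12*((1426/9)*(1/30) - 3) = -12*(713/135 - 3) = -12*308/135 = -1232/45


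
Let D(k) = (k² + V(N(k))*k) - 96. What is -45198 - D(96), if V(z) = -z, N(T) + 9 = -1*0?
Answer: -55182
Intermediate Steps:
N(T) = -9 (N(T) = -9 - 1*0 = -9 + 0 = -9)
D(k) = -96 + k² + 9*k (D(k) = (k² + (-1*(-9))*k) - 96 = (k² + 9*k) - 96 = -96 + k² + 9*k)
-45198 - D(96) = -45198 - (-96 + 96² + 9*96) = -45198 - (-96 + 9216 + 864) = -45198 - 1*9984 = -45198 - 9984 = -55182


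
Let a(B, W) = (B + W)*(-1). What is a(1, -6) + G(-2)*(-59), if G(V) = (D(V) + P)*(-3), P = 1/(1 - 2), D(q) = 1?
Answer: 5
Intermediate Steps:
P = -1 (P = 1/(-1) = -1)
a(B, W) = -B - W
G(V) = 0 (G(V) = (1 - 1)*(-3) = 0*(-3) = 0)
a(1, -6) + G(-2)*(-59) = (-1*1 - 1*(-6)) + 0*(-59) = (-1 + 6) + 0 = 5 + 0 = 5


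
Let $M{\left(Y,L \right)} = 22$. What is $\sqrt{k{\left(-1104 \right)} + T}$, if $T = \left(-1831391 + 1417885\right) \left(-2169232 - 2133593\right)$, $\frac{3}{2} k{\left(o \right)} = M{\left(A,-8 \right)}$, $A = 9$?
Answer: $\frac{\sqrt{16013195590182}}{3} \approx 1.3339 \cdot 10^{6}$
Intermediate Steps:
$k{\left(o \right)} = \frac{44}{3}$ ($k{\left(o \right)} = \frac{2}{3} \cdot 22 = \frac{44}{3}$)
$T = 1779243954450$ ($T = \left(-413506\right) \left(-4302825\right) = 1779243954450$)
$\sqrt{k{\left(-1104 \right)} + T} = \sqrt{\frac{44}{3} + 1779243954450} = \sqrt{\frac{5337731863394}{3}} = \frac{\sqrt{16013195590182}}{3}$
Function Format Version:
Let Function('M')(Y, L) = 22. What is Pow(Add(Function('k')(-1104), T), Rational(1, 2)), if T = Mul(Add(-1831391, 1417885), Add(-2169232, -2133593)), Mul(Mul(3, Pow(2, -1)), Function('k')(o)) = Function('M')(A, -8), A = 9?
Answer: Mul(Rational(1, 3), Pow(16013195590182, Rational(1, 2))) ≈ 1.3339e+6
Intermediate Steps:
Function('k')(o) = Rational(44, 3) (Function('k')(o) = Mul(Rational(2, 3), 22) = Rational(44, 3))
T = 1779243954450 (T = Mul(-413506, -4302825) = 1779243954450)
Pow(Add(Function('k')(-1104), T), Rational(1, 2)) = Pow(Add(Rational(44, 3), 1779243954450), Rational(1, 2)) = Pow(Rational(5337731863394, 3), Rational(1, 2)) = Mul(Rational(1, 3), Pow(16013195590182, Rational(1, 2)))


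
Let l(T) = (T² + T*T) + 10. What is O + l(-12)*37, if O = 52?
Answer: 11078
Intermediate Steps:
l(T) = 10 + 2*T² (l(T) = (T² + T²) + 10 = 2*T² + 10 = 10 + 2*T²)
O + l(-12)*37 = 52 + (10 + 2*(-12)²)*37 = 52 + (10 + 2*144)*37 = 52 + (10 + 288)*37 = 52 + 298*37 = 52 + 11026 = 11078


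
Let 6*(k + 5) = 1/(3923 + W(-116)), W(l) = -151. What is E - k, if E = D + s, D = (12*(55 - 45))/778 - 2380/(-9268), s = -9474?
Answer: -27592166081831/2914073688 ≈ -9468.6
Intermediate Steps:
D = 52925/128759 (D = (12*10)*(1/778) - 2380*(-1/9268) = 120*(1/778) + 85/331 = 60/389 + 85/331 = 52925/128759 ≈ 0.41104)
k = -113159/22632 (k = -5 + 1/(6*(3923 - 151)) = -5 + (⅙)/3772 = -5 + (⅙)*(1/3772) = -5 + 1/22632 = -113159/22632 ≈ -5.0000)
E = -1219809841/128759 (E = 52925/128759 - 9474 = -1219809841/128759 ≈ -9473.6)
E - k = -1219809841/128759 - 1*(-113159/22632) = -1219809841/128759 + 113159/22632 = -27592166081831/2914073688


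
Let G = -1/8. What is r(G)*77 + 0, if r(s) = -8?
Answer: -616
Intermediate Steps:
G = -1/8 (G = -1*1/8 = -1/8 ≈ -0.12500)
r(G)*77 + 0 = -8*77 + 0 = -616 + 0 = -616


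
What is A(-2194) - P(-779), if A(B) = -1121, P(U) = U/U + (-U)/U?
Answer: -1121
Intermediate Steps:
P(U) = 0 (P(U) = 1 - 1 = 0)
A(-2194) - P(-779) = -1121 - 1*0 = -1121 + 0 = -1121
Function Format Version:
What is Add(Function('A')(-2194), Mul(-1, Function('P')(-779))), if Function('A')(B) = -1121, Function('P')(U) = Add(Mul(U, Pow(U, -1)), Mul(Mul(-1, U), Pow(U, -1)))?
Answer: -1121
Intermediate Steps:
Function('P')(U) = 0 (Function('P')(U) = Add(1, -1) = 0)
Add(Function('A')(-2194), Mul(-1, Function('P')(-779))) = Add(-1121, Mul(-1, 0)) = Add(-1121, 0) = -1121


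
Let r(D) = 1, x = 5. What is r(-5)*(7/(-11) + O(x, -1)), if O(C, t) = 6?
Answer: 59/11 ≈ 5.3636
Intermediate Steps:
r(-5)*(7/(-11) + O(x, -1)) = 1*(7/(-11) + 6) = 1*(7*(-1/11) + 6) = 1*(-7/11 + 6) = 1*(59/11) = 59/11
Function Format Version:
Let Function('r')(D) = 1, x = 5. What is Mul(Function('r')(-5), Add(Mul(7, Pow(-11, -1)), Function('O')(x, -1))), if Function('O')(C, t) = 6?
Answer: Rational(59, 11) ≈ 5.3636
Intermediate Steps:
Mul(Function('r')(-5), Add(Mul(7, Pow(-11, -1)), Function('O')(x, -1))) = Mul(1, Add(Mul(7, Pow(-11, -1)), 6)) = Mul(1, Add(Mul(7, Rational(-1, 11)), 6)) = Mul(1, Add(Rational(-7, 11), 6)) = Mul(1, Rational(59, 11)) = Rational(59, 11)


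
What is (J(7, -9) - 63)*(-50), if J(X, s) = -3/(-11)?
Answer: 34500/11 ≈ 3136.4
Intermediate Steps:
J(X, s) = 3/11 (J(X, s) = -3*(-1/11) = 3/11)
(J(7, -9) - 63)*(-50) = (3/11 - 63)*(-50) = -690/11*(-50) = 34500/11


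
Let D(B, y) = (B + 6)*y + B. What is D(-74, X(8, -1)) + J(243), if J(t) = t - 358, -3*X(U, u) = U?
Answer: -23/3 ≈ -7.6667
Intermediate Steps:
X(U, u) = -U/3
D(B, y) = B + y*(6 + B) (D(B, y) = (6 + B)*y + B = y*(6 + B) + B = B + y*(6 + B))
J(t) = -358 + t
D(-74, X(8, -1)) + J(243) = (-74 + 6*(-⅓*8) - (-74)*8/3) + (-358 + 243) = (-74 + 6*(-8/3) - 74*(-8/3)) - 115 = (-74 - 16 + 592/3) - 115 = 322/3 - 115 = -23/3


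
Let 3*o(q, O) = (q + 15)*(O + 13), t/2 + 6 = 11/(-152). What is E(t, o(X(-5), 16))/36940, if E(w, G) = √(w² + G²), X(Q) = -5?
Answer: √493428961/8422320 ≈ 0.0026374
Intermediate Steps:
t = -923/76 (t = -12 + 2*(11/(-152)) = -12 + 2*(11*(-1/152)) = -12 + 2*(-11/152) = -12 - 11/76 = -923/76 ≈ -12.145)
o(q, O) = (13 + O)*(15 + q)/3 (o(q, O) = ((q + 15)*(O + 13))/3 = ((15 + q)*(13 + O))/3 = ((13 + O)*(15 + q))/3 = (13 + O)*(15 + q)/3)
E(w, G) = √(G² + w²)
E(t, o(X(-5), 16))/36940 = √((65 + 5*16 + (13/3)*(-5) + (⅓)*16*(-5))² + (-923/76)²)/36940 = √((65 + 80 - 65/3 - 80/3)² + 851929/5776)*(1/36940) = √((290/3)² + 851929/5776)*(1/36940) = √(84100/9 + 851929/5776)*(1/36940) = √(493428961/51984)*(1/36940) = (√493428961/228)*(1/36940) = √493428961/8422320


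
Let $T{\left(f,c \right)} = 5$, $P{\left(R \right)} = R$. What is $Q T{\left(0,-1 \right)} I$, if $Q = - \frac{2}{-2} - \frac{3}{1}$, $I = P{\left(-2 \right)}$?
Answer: $20$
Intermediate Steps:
$I = -2$
$Q = -2$ ($Q = \left(-2\right) \left(- \frac{1}{2}\right) - 3 = 1 - 3 = -2$)
$Q T{\left(0,-1 \right)} I = \left(-2\right) 5 \left(-2\right) = \left(-10\right) \left(-2\right) = 20$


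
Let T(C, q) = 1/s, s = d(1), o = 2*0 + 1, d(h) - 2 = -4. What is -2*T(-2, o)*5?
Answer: 5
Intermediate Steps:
d(h) = -2 (d(h) = 2 - 4 = -2)
o = 1 (o = 0 + 1 = 1)
s = -2
T(C, q) = -½ (T(C, q) = 1/(-2) = -½)
-2*T(-2, o)*5 = -2*(-½)*5 = 1*5 = 5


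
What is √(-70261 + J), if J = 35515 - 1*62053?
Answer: I*√96799 ≈ 311.13*I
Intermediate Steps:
J = -26538 (J = 35515 - 62053 = -26538)
√(-70261 + J) = √(-70261 - 26538) = √(-96799) = I*√96799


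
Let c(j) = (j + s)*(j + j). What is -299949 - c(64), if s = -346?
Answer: -263853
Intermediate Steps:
c(j) = 2*j*(-346 + j) (c(j) = (j - 346)*(j + j) = (-346 + j)*(2*j) = 2*j*(-346 + j))
-299949 - c(64) = -299949 - 2*64*(-346 + 64) = -299949 - 2*64*(-282) = -299949 - 1*(-36096) = -299949 + 36096 = -263853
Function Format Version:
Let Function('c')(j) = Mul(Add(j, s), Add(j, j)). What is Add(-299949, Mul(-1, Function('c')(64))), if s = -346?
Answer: -263853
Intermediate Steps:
Function('c')(j) = Mul(2, j, Add(-346, j)) (Function('c')(j) = Mul(Add(j, -346), Add(j, j)) = Mul(Add(-346, j), Mul(2, j)) = Mul(2, j, Add(-346, j)))
Add(-299949, Mul(-1, Function('c')(64))) = Add(-299949, Mul(-1, Mul(2, 64, Add(-346, 64)))) = Add(-299949, Mul(-1, Mul(2, 64, -282))) = Add(-299949, Mul(-1, -36096)) = Add(-299949, 36096) = -263853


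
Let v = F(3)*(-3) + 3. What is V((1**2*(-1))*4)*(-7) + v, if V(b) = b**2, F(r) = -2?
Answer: -103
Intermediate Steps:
v = 9 (v = -2*(-3) + 3 = 6 + 3 = 9)
V((1**2*(-1))*4)*(-7) + v = ((1**2*(-1))*4)**2*(-7) + 9 = ((1*(-1))*4)**2*(-7) + 9 = (-1*4)**2*(-7) + 9 = (-4)**2*(-7) + 9 = 16*(-7) + 9 = -112 + 9 = -103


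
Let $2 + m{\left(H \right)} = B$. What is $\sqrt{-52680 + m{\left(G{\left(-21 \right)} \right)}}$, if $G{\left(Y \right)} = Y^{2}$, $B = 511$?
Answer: $i \sqrt{52171} \approx 228.41 i$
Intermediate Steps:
$m{\left(H \right)} = 509$ ($m{\left(H \right)} = -2 + 511 = 509$)
$\sqrt{-52680 + m{\left(G{\left(-21 \right)} \right)}} = \sqrt{-52680 + 509} = \sqrt{-52171} = i \sqrt{52171}$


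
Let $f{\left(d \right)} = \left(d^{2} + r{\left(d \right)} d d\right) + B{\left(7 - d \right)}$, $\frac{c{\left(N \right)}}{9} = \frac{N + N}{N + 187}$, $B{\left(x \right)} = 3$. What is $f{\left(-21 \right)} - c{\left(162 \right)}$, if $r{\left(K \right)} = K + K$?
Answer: $- \frac{6312138}{349} \approx -18086.0$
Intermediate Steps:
$r{\left(K \right)} = 2 K$
$c{\left(N \right)} = \frac{18 N}{187 + N}$ ($c{\left(N \right)} = 9 \frac{N + N}{N + 187} = 9 \frac{2 N}{187 + N} = \frac{18 N}{187 + N}$)
$f{\left(d \right)} = 3 + d^{2} + 2 d^{3}$ ($f{\left(d \right)} = \left(d^{2} + 2 d d d\right) + 3 = \left(d^{2} + 2 d^{2} d\right) + 3 = \left(d^{2} + 2 d^{3}\right) + 3 = 3 + d^{2} + 2 d^{3}$)
$f{\left(-21 \right)} - c{\left(162 \right)} = \left(3 + \left(-21\right)^{2} + 2 \left(-21\right)^{3}\right) - 18 \cdot 162 \frac{1}{187 + 162} = \left(3 + 441 + 2 \left(-9261\right)\right) - 18 \cdot 162 \cdot \frac{1}{349} = \left(3 + 441 - 18522\right) - 18 \cdot 162 \cdot \frac{1}{349} = -18078 - \frac{2916}{349} = - \frac{6312138}{349}$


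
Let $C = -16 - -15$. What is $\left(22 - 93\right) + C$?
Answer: $-72$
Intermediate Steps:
$C = -1$ ($C = -16 + 15 = -1$)
$\left(22 - 93\right) + C = \left(22 - 93\right) - 1 = -71 - 1 = -72$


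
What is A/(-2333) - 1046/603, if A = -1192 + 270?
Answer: -1884352/1406799 ≈ -1.3395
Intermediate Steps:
A = -922
A/(-2333) - 1046/603 = -922/(-2333) - 1046/603 = -922*(-1/2333) - 1046*1/603 = 922/2333 - 1046/603 = -1884352/1406799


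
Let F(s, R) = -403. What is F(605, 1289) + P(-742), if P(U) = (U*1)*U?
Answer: 550161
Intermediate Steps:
P(U) = U**2 (P(U) = U*U = U**2)
F(605, 1289) + P(-742) = -403 + (-742)**2 = -403 + 550564 = 550161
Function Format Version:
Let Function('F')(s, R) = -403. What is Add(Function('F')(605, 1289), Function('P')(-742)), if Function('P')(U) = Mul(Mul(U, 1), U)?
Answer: 550161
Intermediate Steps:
Function('P')(U) = Pow(U, 2) (Function('P')(U) = Mul(U, U) = Pow(U, 2))
Add(Function('F')(605, 1289), Function('P')(-742)) = Add(-403, Pow(-742, 2)) = Add(-403, 550564) = 550161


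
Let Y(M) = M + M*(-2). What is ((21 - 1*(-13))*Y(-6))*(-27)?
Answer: -5508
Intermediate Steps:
Y(M) = -M (Y(M) = M - 2*M = -M)
((21 - 1*(-13))*Y(-6))*(-27) = ((21 - 1*(-13))*(-1*(-6)))*(-27) = ((21 + 13)*6)*(-27) = (34*6)*(-27) = 204*(-27) = -5508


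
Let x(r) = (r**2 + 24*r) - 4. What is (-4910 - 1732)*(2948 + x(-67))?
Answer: -38689650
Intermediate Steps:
x(r) = -4 + r**2 + 24*r
(-4910 - 1732)*(2948 + x(-67)) = (-4910 - 1732)*(2948 + (-4 + (-67)**2 + 24*(-67))) = -6642*(2948 + (-4 + 4489 - 1608)) = -6642*(2948 + 2877) = -6642*5825 = -38689650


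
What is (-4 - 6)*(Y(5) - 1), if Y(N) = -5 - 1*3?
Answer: 90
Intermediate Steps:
Y(N) = -8 (Y(N) = -5 - 3 = -8)
(-4 - 6)*(Y(5) - 1) = (-4 - 6)*(-8 - 1) = -10*(-9) = 90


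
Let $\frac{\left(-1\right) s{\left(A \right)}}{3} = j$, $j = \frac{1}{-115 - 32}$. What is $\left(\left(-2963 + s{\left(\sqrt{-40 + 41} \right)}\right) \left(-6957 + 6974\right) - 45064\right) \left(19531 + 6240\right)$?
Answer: $- \frac{120512875758}{49} \approx -2.4594 \cdot 10^{9}$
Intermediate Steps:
$j = - \frac{1}{147}$ ($j = \frac{1}{-147} = - \frac{1}{147} \approx -0.0068027$)
$s{\left(A \right)} = \frac{1}{49}$ ($s{\left(A \right)} = \left(-3\right) \left(- \frac{1}{147}\right) = \frac{1}{49}$)
$\left(\left(-2963 + s{\left(\sqrt{-40 + 41} \right)}\right) \left(-6957 + 6974\right) - 45064\right) \left(19531 + 6240\right) = \left(\left(-2963 + \frac{1}{49}\right) \left(-6957 + 6974\right) - 45064\right) \left(19531 + 6240\right) = \left(\left(- \frac{145186}{49}\right) 17 - 45064\right) 25771 = \left(- \frac{2468162}{49} - 45064\right) 25771 = \left(- \frac{4676298}{49}\right) 25771 = - \frac{120512875758}{49}$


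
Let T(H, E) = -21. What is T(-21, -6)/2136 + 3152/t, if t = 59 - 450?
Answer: -2246961/278392 ≈ -8.0712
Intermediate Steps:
t = -391
T(-21, -6)/2136 + 3152/t = -21/2136 + 3152/(-391) = -21*1/2136 + 3152*(-1/391) = -7/712 - 3152/391 = -2246961/278392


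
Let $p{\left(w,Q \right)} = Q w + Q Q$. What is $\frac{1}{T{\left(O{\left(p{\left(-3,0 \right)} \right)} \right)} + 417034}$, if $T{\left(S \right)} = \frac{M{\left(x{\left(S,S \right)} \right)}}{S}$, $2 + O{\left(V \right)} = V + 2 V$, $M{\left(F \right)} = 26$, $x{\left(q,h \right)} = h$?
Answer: $\frac{1}{417021} \approx 2.398 \cdot 10^{-6}$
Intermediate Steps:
$p{\left(w,Q \right)} = Q^{2} + Q w$ ($p{\left(w,Q \right)} = Q w + Q^{2} = Q^{2} + Q w$)
$O{\left(V \right)} = -2 + 3 V$ ($O{\left(V \right)} = -2 + \left(V + 2 V\right) = -2 + 3 V$)
$T{\left(S \right)} = \frac{26}{S}$
$\frac{1}{T{\left(O{\left(p{\left(-3,0 \right)} \right)} \right)} + 417034} = \frac{1}{\frac{26}{-2 + 3 \cdot 0 \left(0 - 3\right)} + 417034} = \frac{1}{\frac{26}{-2 + 3 \cdot 0 \left(-3\right)} + 417034} = \frac{1}{\frac{26}{-2 + 3 \cdot 0} + 417034} = \frac{1}{\frac{26}{-2 + 0} + 417034} = \frac{1}{\frac{26}{-2} + 417034} = \frac{1}{26 \left(- \frac{1}{2}\right) + 417034} = \frac{1}{-13 + 417034} = \frac{1}{417021}$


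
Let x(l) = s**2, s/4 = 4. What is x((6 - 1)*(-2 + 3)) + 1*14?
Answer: 270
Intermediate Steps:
s = 16 (s = 4*4 = 16)
x(l) = 256 (x(l) = 16**2 = 256)
x((6 - 1)*(-2 + 3)) + 1*14 = 256 + 1*14 = 256 + 14 = 270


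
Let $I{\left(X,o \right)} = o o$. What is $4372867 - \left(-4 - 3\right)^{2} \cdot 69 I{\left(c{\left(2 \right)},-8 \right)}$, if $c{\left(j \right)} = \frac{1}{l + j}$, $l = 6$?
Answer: $4156483$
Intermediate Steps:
$c{\left(j \right)} = \frac{1}{6 + j}$
$I{\left(X,o \right)} = o^{2}$
$4372867 - \left(-4 - 3\right)^{2} \cdot 69 I{\left(c{\left(2 \right)},-8 \right)} = 4372867 - \left(-4 - 3\right)^{2} \cdot 69 \left(-8\right)^{2} = 4372867 - \left(-7\right)^{2} \cdot 69 \cdot 64 = 4372867 - 49 \cdot 69 \cdot 64 = 4372867 - 3381 \cdot 64 = 4372867 - 216384 = 4156483$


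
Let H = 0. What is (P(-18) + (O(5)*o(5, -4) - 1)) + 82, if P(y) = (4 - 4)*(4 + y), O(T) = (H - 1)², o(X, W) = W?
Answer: 77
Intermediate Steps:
O(T) = 1 (O(T) = (0 - 1)² = (-1)² = 1)
P(y) = 0 (P(y) = 0*(4 + y) = 0)
(P(-18) + (O(5)*o(5, -4) - 1)) + 82 = (0 + (1*(-4) - 1)) + 82 = (0 + (-4 - 1)) + 82 = (0 - 5) + 82 = -5 + 82 = 77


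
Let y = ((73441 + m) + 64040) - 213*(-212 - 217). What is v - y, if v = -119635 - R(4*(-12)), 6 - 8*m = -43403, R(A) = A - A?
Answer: -2831353/8 ≈ -3.5392e+5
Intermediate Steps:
R(A) = 0
m = 43409/8 (m = ¾ - ⅛*(-43403) = ¾ + 43403/8 = 43409/8 ≈ 5426.1)
v = -119635 (v = -119635 - 1*0 = -119635 + 0 = -119635)
y = 1874273/8 (y = ((73441 + 43409/8) + 64040) - 213*(-212 - 217) = (630937/8 + 64040) - 213*(-429) = 1143257/8 + 91377 = 1874273/8 ≈ 2.3428e+5)
v - y = -119635 - 1*1874273/8 = -119635 - 1874273/8 = -2831353/8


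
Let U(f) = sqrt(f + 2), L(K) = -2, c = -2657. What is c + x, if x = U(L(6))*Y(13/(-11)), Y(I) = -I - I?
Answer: -2657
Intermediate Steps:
U(f) = sqrt(2 + f)
Y(I) = -2*I
x = 0 (x = sqrt(2 - 2)*(-26/(-11)) = sqrt(0)*(-26*(-1)/11) = 0*(-2*(-13/11)) = 0*(26/11) = 0)
c + x = -2657 + 0 = -2657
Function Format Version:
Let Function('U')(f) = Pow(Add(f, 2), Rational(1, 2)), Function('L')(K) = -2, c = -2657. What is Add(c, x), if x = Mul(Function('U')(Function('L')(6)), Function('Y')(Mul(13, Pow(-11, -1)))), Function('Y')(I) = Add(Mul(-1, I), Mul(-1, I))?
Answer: -2657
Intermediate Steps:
Function('U')(f) = Pow(Add(2, f), Rational(1, 2))
Function('Y')(I) = Mul(-2, I)
x = 0 (x = Mul(Pow(Add(2, -2), Rational(1, 2)), Mul(-2, Mul(13, Pow(-11, -1)))) = Mul(Pow(0, Rational(1, 2)), Mul(-2, Mul(13, Rational(-1, 11)))) = Mul(0, Mul(-2, Rational(-13, 11))) = Mul(0, Rational(26, 11)) = 0)
Add(c, x) = Add(-2657, 0) = -2657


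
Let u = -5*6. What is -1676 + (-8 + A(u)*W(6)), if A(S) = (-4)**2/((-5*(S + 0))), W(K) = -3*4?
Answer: -42132/25 ≈ -1685.3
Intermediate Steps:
W(K) = -12
u = -30
A(S) = -16/(5*S) (A(S) = 16/((-5*S)) = 16*(-1/(5*S)) = -16/(5*S))
-1676 + (-8 + A(u)*W(6)) = -1676 + (-8 - 16/5/(-30)*(-12)) = -1676 + (-8 - 16/5*(-1/30)*(-12)) = -1676 + (-8 + (8/75)*(-12)) = -1676 + (-8 - 32/25) = -1676 - 232/25 = -42132/25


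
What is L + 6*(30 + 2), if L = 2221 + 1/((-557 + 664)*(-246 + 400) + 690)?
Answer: 41426385/17168 ≈ 2413.0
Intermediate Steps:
L = 38130129/17168 (L = 2221 + 1/(107*154 + 690) = 2221 + 1/(16478 + 690) = 2221 + 1/17168 = 38130129/17168 ≈ 2221.0)
L + 6*(30 + 2) = 38130129/17168 + 6*(30 + 2) = 38130129/17168 + 6*32 = 38130129/17168 + 192 = 41426385/17168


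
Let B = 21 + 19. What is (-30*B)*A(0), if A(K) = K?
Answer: 0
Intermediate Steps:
B = 40
(-30*B)*A(0) = -30*40*0 = -1200*0 = 0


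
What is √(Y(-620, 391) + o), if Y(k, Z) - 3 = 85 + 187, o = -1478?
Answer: I*√1203 ≈ 34.684*I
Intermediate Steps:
Y(k, Z) = 275 (Y(k, Z) = 3 + (85 + 187) = 3 + 272 = 275)
√(Y(-620, 391) + o) = √(275 - 1478) = √(-1203) = I*√1203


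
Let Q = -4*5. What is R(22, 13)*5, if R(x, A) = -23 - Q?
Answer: -15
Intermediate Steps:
Q = -20
R(x, A) = -3 (R(x, A) = -23 - 1*(-20) = -23 + 20 = -3)
R(22, 13)*5 = -3*5 = -15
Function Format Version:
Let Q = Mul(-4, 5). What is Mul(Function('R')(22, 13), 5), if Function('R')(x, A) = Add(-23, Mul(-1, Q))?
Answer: -15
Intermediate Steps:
Q = -20
Function('R')(x, A) = -3 (Function('R')(x, A) = Add(-23, Mul(-1, -20)) = Add(-23, 20) = -3)
Mul(Function('R')(22, 13), 5) = Mul(-3, 5) = -15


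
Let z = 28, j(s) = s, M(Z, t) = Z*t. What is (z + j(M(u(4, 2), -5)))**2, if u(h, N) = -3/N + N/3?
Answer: 37249/36 ≈ 1034.7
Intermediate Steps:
u(h, N) = -3/N + N/3 (u(h, N) = -3/N + N*(1/3) = -3/N + N/3)
(z + j(M(u(4, 2), -5)))**2 = (28 + (-3/2 + (1/3)*2)*(-5))**2 = (28 + (-3*1/2 + 2/3)*(-5))**2 = (28 + (-3/2 + 2/3)*(-5))**2 = (28 - 5/6*(-5))**2 = (28 + 25/6)**2 = (193/6)**2 = 37249/36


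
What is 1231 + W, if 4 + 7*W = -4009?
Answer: 4604/7 ≈ 657.71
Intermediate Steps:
W = -4013/7 (W = -4/7 + (⅐)*(-4009) = -4/7 - 4009/7 = -4013/7 ≈ -573.29)
1231 + W = 1231 - 4013/7 = 4604/7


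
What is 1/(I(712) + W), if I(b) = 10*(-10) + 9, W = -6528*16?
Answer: -1/104539 ≈ -9.5658e-6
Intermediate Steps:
W = -104448
I(b) = -91 (I(b) = -100 + 9 = -91)
1/(I(712) + W) = 1/(-91 - 104448) = 1/(-104539) = -1/104539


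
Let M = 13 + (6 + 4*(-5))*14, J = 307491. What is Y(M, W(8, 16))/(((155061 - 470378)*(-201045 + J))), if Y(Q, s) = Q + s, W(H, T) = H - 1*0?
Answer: 175/33564233382 ≈ 5.2139e-9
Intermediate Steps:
W(H, T) = H (W(H, T) = H + 0 = H)
M = -183 (M = 13 + (6 - 20)*14 = 13 - 14*14 = 13 - 196 = -183)
Y(M, W(8, 16))/(((155061 - 470378)*(-201045 + J))) = (-183 + 8)/(((155061 - 470378)*(-201045 + 307491))) = -175/((-315317*106446)) = -175/(-33564233382) = -175*(-1/33564233382) = 175/33564233382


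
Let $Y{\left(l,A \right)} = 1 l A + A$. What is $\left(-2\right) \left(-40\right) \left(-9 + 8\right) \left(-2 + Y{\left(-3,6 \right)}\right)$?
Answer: $1120$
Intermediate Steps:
$Y{\left(l,A \right)} = A + A l$ ($Y{\left(l,A \right)} = l A + A = A l + A = A + A l$)
$\left(-2\right) \left(-40\right) \left(-9 + 8\right) \left(-2 + Y{\left(-3,6 \right)}\right) = \left(-2\right) \left(-40\right) \left(-9 + 8\right) \left(-2 + 6 \left(1 - 3\right)\right) = 80 \left(- (-2 + 6 \left(-2\right))\right) = 80 \left(- (-2 - 12)\right) = 80 \left(\left(-1\right) \left(-14\right)\right) = 80 \cdot 14 = 1120$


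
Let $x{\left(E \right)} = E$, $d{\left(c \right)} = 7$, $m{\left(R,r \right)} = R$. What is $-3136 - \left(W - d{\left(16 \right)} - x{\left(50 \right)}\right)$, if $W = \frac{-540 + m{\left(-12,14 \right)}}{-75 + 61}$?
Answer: $- \frac{21829}{7} \approx -3118.4$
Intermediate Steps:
$W = \frac{276}{7}$ ($W = \frac{-540 - 12}{-75 + 61} = - \frac{552}{-14} = \left(-552\right) \left(- \frac{1}{14}\right) = \frac{276}{7} \approx 39.429$)
$-3136 - \left(W - d{\left(16 \right)} - x{\left(50 \right)}\right) = -3136 + \left(50 - \left(\frac{276}{7} - 7\right)\right) = -3136 + \left(50 - \frac{227}{7}\right) = -3136 + \frac{123}{7} = - \frac{21829}{7}$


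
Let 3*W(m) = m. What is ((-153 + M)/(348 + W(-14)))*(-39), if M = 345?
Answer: -11232/515 ≈ -21.810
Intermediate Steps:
W(m) = m/3
((-153 + M)/(348 + W(-14)))*(-39) = ((-153 + 345)/(348 + (⅓)*(-14)))*(-39) = (192/(348 - 14/3))*(-39) = (192/(1030/3))*(-39) = (192*(3/1030))*(-39) = (288/515)*(-39) = -11232/515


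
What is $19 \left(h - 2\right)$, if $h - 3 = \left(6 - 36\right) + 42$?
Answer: $247$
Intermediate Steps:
$h = 15$ ($h = 3 + \left(\left(6 - 36\right) + 42\right) = 3 + \left(-30 + 42\right) = 3 + 12 = 15$)
$19 \left(h - 2\right) = 19 \left(15 - 2\right) = 19 \cdot 13 = 247$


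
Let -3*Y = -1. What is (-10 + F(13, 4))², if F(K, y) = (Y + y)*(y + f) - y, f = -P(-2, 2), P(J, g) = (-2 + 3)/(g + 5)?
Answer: 361/49 ≈ 7.3673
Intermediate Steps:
Y = ⅓ (Y = -⅓*(-1) = ⅓ ≈ 0.33333)
P(J, g) = 1/(5 + g)
f = -⅐ (f = -1/(5 + 2) = -1/7 = -1*⅐ = -⅐ ≈ -0.14286)
F(K, y) = -y + (-⅐ + y)*(⅓ + y) (F(K, y) = (⅓ + y)*(y - ⅐) - y = (⅓ + y)*(-⅐ + y) - y = (-⅐ + y)*(⅓ + y) - y = -y + (-⅐ + y)*(⅓ + y))
(-10 + F(13, 4))² = (-10 + (-1/21 + 4² - 17/21*4))² = (-10 + (-1/21 + 16 - 68/21))² = (-10 + 89/7)² = (19/7)² = 361/49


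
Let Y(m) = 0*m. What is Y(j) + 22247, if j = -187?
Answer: 22247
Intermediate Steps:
Y(m) = 0
Y(j) + 22247 = 0 + 22247 = 22247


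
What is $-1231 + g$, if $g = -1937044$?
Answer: $-1938275$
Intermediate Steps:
$-1231 + g = -1231 - 1937044 = -1938275$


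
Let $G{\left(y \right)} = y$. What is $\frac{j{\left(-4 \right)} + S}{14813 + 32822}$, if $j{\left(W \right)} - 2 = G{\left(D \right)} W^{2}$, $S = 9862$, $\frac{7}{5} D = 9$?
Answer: $\frac{69768}{333445} \approx 0.20923$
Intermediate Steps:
$D = \frac{45}{7}$ ($D = \frac{5}{7} \cdot 9 = \frac{45}{7} \approx 6.4286$)
$j{\left(W \right)} = 2 + \frac{45 W^{2}}{7}$
$\frac{j{\left(-4 \right)} + S}{14813 + 32822} = \frac{\left(2 + \frac{45 \left(-4\right)^{2}}{7}\right) + 9862}{14813 + 32822} = \frac{\left(2 + \frac{45}{7} \cdot 16\right) + 9862}{47635} = \left(\left(2 + \frac{720}{7}\right) + 9862\right) \frac{1}{47635} = \left(\frac{734}{7} + 9862\right) \frac{1}{47635} = \frac{69768}{7} \cdot \frac{1}{47635} = \frac{69768}{333445}$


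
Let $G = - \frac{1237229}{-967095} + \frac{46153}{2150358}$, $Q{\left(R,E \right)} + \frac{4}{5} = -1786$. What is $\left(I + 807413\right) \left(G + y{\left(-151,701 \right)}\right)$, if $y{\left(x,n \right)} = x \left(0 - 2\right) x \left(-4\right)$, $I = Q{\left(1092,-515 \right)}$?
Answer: $\frac{509341680348780829867069}{3466000783350} \approx 1.4695 \cdot 10^{11}$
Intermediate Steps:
$Q{\left(R,E \right)} = - \frac{8934}{5}$ ($Q{\left(R,E \right)} = - \frac{4}{5} - 1786 = - \frac{8934}{5}$)
$G = \frac{901706537839}{693200156670}$ ($G = \left(-1237229\right) \left(- \frac{1}{967095}\right) + 46153 \cdot \frac{1}{2150358} = \frac{1237229}{967095} + \frac{46153}{2150358} = \frac{901706537839}{693200156670} \approx 1.3008$)
$I = - \frac{8934}{5} \approx -1786.8$
$y{\left(x,n \right)} = 8 x^{2}$ ($y{\left(x,n \right)} = x \left(-2\right) x \left(-4\right) = - 2 x x \left(-4\right) = - 2 x^{2} \left(-4\right) = 8 x^{2}$)
$\left(I + 807413\right) \left(G + y{\left(-151,701 \right)}\right) = \left(- \frac{8934}{5} + 807413\right) \left(\frac{901706537839}{693200156670} + 8 \left(-151\right)^{2}\right) = \frac{4028131 \left(\frac{901706537839}{693200156670} + 8 \cdot 22801\right)}{5} = \frac{4028131 \left(\frac{901706537839}{693200156670} + 182408\right)}{5} = \frac{4028131}{5} \cdot \frac{126446155884399199}{693200156670} = \frac{509341680348780829867069}{3466000783350}$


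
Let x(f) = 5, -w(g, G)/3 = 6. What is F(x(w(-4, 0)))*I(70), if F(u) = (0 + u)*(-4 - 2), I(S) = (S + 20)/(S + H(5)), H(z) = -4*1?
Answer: -450/11 ≈ -40.909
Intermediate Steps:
H(z) = -4
w(g, G) = -18 (w(g, G) = -3*6 = -18)
I(S) = (20 + S)/(-4 + S) (I(S) = (S + 20)/(S - 4) = (20 + S)/(-4 + S))
F(u) = -6*u (F(u) = u*(-6) = -6*u)
F(x(w(-4, 0)))*I(70) = (-6*5)*((20 + 70)/(-4 + 70)) = -30*90/66 = -5*90/11 = -30*15/11 = -450/11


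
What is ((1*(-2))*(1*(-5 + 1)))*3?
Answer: 24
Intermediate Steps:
((1*(-2))*(1*(-5 + 1)))*3 = -2*(-4)*3 = 8*3 = 24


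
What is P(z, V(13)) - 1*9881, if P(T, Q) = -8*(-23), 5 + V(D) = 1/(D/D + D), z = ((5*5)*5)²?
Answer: -9697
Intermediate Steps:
z = 15625 (z = (25*5)² = 125² = 15625)
V(D) = -5 + 1/(1 + D) (V(D) = -5 + 1/(D/D + D) = -5 + 1/(1 + D))
P(T, Q) = 184
P(z, V(13)) - 1*9881 = 184 - 1*9881 = 184 - 9881 = -9697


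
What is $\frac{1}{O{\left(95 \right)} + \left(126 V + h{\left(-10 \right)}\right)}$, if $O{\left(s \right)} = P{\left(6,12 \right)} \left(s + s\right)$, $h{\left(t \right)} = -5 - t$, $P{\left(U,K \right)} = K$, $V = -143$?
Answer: $- \frac{1}{15733} \approx -6.3561 \cdot 10^{-5}$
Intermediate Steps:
$O{\left(s \right)} = 24 s$ ($O{\left(s \right)} = 12 \left(s + s\right) = 12 \cdot 2 s = 24 s$)
$\frac{1}{O{\left(95 \right)} + \left(126 V + h{\left(-10 \right)}\right)} = \frac{1}{24 \cdot 95 + \left(126 \left(-143\right) - -5\right)} = \frac{1}{2280 + \left(-18018 + \left(-5 + 10\right)\right)} = \frac{1}{2280 + \left(-18018 + 5\right)} = \frac{1}{2280 - 18013} = \frac{1}{-15733} = - \frac{1}{15733}$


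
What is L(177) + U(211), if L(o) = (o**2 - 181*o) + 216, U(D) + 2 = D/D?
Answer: -493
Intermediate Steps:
U(D) = -1 (U(D) = -2 + D/D = -2 + 1 = -1)
L(o) = 216 + o**2 - 181*o
L(177) + U(211) = (216 + 177**2 - 181*177) - 1 = (216 + 31329 - 32037) - 1 = -492 - 1 = -493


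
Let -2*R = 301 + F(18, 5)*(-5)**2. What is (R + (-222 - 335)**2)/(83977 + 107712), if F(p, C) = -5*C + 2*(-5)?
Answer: 310536/191689 ≈ 1.6200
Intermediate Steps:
F(p, C) = -10 - 5*C (F(p, C) = -5*C - 10 = -10 - 5*C)
R = 287 (R = -(301 + (-10 - 5*5)*(-5)**2)/2 = -(301 + (-10 - 25)*25)/2 = -(301 - 35*25)/2 = -(301 - 875)/2 = -1/2*(-574) = 287)
(R + (-222 - 335)**2)/(83977 + 107712) = (287 + (-222 - 335)**2)/(83977 + 107712) = (287 + (-557)**2)/191689 = (287 + 310249)*(1/191689) = 310536*(1/191689) = 310536/191689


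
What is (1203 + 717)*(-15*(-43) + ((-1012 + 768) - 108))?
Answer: 562560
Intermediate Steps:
(1203 + 717)*(-15*(-43) + ((-1012 + 768) - 108)) = 1920*(645 + (-244 - 108)) = 1920*(645 - 352) = 1920*293 = 562560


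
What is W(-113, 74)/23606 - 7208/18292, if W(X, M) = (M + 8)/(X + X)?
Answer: -282763697/717551582 ≈ -0.39407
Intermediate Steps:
W(X, M) = (8 + M)/(2*X) (W(X, M) = (8 + M)/((2*X)) = (8 + M)*(1/(2*X)) = (8 + M)/(2*X))
W(-113, 74)/23606 - 7208/18292 = ((½)*(8 + 74)/(-113))/23606 - 7208/18292 = ((½)*(-1/113)*82)*(1/23606) - 7208*1/18292 = -41/113*1/23606 - 106/269 = -41/2667478 - 106/269 = -282763697/717551582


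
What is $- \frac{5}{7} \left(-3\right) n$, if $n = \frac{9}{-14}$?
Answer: $- \frac{135}{98} \approx -1.3776$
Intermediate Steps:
$n = - \frac{9}{14}$ ($n = 9 \left(- \frac{1}{14}\right) = - \frac{9}{14} \approx -0.64286$)
$- \frac{5}{7} \left(-3\right) n = - \frac{5}{7} \left(-3\right) \left(- \frac{9}{14}\right) = \left(-5\right) \frac{1}{7} \left(-3\right) \left(- \frac{9}{14}\right) = \left(- \frac{5}{7}\right) \left(-3\right) \left(- \frac{9}{14}\right) = \frac{15}{7} \left(- \frac{9}{14}\right) = - \frac{135}{98}$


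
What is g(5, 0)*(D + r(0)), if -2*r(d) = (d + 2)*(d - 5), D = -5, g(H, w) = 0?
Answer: 0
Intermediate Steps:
r(d) = -(-5 + d)*(2 + d)/2 (r(d) = -(d + 2)*(d - 5)/2 = -(2 + d)*(-5 + d)/2 = -(-5 + d)*(2 + d)/2)
g(5, 0)*(D + r(0)) = 0*(-5 + (5 - ½*0² + (3/2)*0)) = 0*(-5 + (5 - ½*0 + 0)) = 0*(-5 + (5 + 0 + 0)) = 0*(-5 + 5) = 0*0 = 0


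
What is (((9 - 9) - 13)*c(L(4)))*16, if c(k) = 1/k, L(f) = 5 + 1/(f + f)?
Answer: -1664/41 ≈ -40.585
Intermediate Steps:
L(f) = 5 + 1/(2*f)
(((9 - 9) - 13)*c(L(4)))*16 = (((9 - 9) - 13)/(5 + (½)/4))*16 = ((0 - 13)/(5 + (½)*(¼)))*16 = -13/(5 + ⅛)*16 = -13/41/8*16 = -13*8/41*16 = -104/41*16 = -1664/41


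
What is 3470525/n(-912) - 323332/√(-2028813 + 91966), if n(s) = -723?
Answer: -3470525/723 + 323332*I*√16007/176077 ≈ -4800.2 + 232.33*I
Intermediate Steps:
3470525/n(-912) - 323332/√(-2028813 + 91966) = 3470525/(-723) - 323332/√(-2028813 + 91966) = 3470525*(-1/723) - 323332*(-I*√16007/176077) = -3470525/723 - 323332*(-I*√16007/176077) = -3470525/723 - (-323332)*I*√16007/176077 = -3470525/723 + 323332*I*√16007/176077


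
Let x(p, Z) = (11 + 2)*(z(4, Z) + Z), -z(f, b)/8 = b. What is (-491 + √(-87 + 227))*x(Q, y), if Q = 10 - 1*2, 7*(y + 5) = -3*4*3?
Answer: -453193 + 1846*√35 ≈ -4.4227e+5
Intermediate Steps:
z(f, b) = -8*b
y = -71/7 (y = -5 + (-3*4*3)/7 = -5 + (-12*3)/7 = -5 + (⅐)*(-36) = -5 - 36/7 = -71/7 ≈ -10.143)
Q = 8 (Q = 10 - 2 = 8)
x(p, Z) = -91*Z (x(p, Z) = (11 + 2)*(-8*Z + Z) = 13*(-7*Z) = -91*Z)
(-491 + √(-87 + 227))*x(Q, y) = (-491 + √(-87 + 227))*(-91*(-71/7)) = (-491 + √140)*923 = (-491 + 2*√35)*923 = -453193 + 1846*√35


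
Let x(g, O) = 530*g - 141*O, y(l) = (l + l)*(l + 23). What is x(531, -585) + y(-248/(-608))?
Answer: 1051041669/2888 ≈ 3.6393e+5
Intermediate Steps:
y(l) = 2*l*(23 + l) (y(l) = (2*l)*(23 + l) = 2*l*(23 + l))
x(g, O) = -141*O + 530*g
x(531, -585) + y(-248/(-608)) = (-141*(-585) + 530*531) + 2*(-248/(-608))*(23 - 248/(-608)) = (82485 + 281430) + 2*(-248*(-1/608))*(23 - 248*(-1/608)) = 363915 + 2*(31/76)*(23 + 31/76) = 363915 + 2*(31/76)*(1779/76) = 363915 + 55149/2888 = 1051041669/2888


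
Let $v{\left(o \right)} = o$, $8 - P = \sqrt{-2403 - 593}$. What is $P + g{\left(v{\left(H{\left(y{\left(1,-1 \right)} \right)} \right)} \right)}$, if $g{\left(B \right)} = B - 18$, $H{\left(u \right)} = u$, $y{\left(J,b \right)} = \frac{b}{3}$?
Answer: $- \frac{31}{3} - 2 i \sqrt{749} \approx -10.333 - 54.736 i$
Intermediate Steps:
$y{\left(J,b \right)} = \frac{b}{3}$ ($y{\left(J,b \right)} = b \frac{1}{3} = \frac{b}{3}$)
$P = 8 - 2 i \sqrt{749}$ ($P = 8 - \sqrt{-2403 - 593} = 8 - \sqrt{-2996} = 8 - 2 i \sqrt{749} \approx 8.0 - 54.736 i$)
$g{\left(B \right)} = -18 + B$
$P + g{\left(v{\left(H{\left(y{\left(1,-1 \right)} \right)} \right)} \right)} = \left(8 - 2 i \sqrt{749}\right) + \left(-18 + \frac{1}{3} \left(-1\right)\right) = \left(8 - 2 i \sqrt{749}\right) - \frac{55}{3} = - \frac{31}{3} - 2 i \sqrt{749}$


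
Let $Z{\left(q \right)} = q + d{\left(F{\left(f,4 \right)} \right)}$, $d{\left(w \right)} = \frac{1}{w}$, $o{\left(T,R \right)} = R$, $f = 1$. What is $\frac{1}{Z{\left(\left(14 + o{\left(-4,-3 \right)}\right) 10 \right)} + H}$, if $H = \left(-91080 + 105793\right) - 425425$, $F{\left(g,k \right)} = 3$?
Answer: $- \frac{3}{1231805} \approx -2.4355 \cdot 10^{-6}$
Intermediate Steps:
$Z{\left(q \right)} = \frac{1}{3} + q$ ($Z{\left(q \right)} = q + \frac{1}{3} = \frac{1}{3} + q$)
$H = -410712$ ($H = 14713 - 425425 = -410712$)
$\frac{1}{Z{\left(\left(14 + o{\left(-4,-3 \right)}\right) 10 \right)} + H} = \frac{1}{\left(\frac{1}{3} + \left(14 - 3\right) 10\right) - 410712} = \frac{1}{\left(\frac{1}{3} + 11 \cdot 10\right) - 410712} = \frac{1}{\left(\frac{1}{3} + 110\right) - 410712} = \frac{1}{\frac{331}{3} - 410712} = \frac{1}{- \frac{1231805}{3}} = - \frac{3}{1231805}$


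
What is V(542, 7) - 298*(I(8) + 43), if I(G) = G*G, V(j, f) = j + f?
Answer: -31337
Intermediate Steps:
V(j, f) = f + j
I(G) = G**2
V(542, 7) - 298*(I(8) + 43) = (7 + 542) - 298*(8**2 + 43) = 549 - 298*(64 + 43) = 549 - 298*107 = 549 - 1*31886 = 549 - 31886 = -31337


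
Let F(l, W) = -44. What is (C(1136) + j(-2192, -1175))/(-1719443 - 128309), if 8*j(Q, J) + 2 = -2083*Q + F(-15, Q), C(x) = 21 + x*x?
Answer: -7445013/7391008 ≈ -1.0073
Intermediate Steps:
C(x) = 21 + x²
j(Q, J) = -23/4 - 2083*Q/8 (j(Q, J) = -¼ + (-2083*Q - 44)/8 = -¼ + (-44 - 2083*Q)/8 = -¼ + (-11/2 - 2083*Q/8) = -23/4 - 2083*Q/8)
(C(1136) + j(-2192, -1175))/(-1719443 - 128309) = ((21 + 1136²) + (-23/4 - 2083/8*(-2192)))/(-1719443 - 128309) = ((21 + 1290496) + (-23/4 + 570742))/(-1847752) = (1290517 + 2282945/4)*(-1/1847752) = (7445013/4)*(-1/1847752) = -7445013/7391008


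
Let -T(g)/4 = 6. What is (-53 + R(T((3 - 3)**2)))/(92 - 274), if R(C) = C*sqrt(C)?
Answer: 53/182 + 24*I*sqrt(6)/91 ≈ 0.29121 + 0.64602*I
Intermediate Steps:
T(g) = -24 (T(g) = -4*6 = -24)
R(C) = C**(3/2)
(-53 + R(T((3 - 3)**2)))/(92 - 274) = (-53 + (-24)**(3/2))/(92 - 274) = (-53 - 48*I*sqrt(6))/(-182) = (-53 - 48*I*sqrt(6))*(-1/182) = 53/182 + 24*I*sqrt(6)/91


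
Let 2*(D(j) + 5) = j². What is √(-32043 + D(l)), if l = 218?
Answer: I*√8286 ≈ 91.027*I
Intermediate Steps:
D(j) = -5 + j²/2
√(-32043 + D(l)) = √(-32043 + (-5 + (½)*218²)) = √(-32043 + (-5 + (½)*47524)) = √(-32043 + (-5 + 23762)) = √(-32043 + 23757) = √(-8286) = I*√8286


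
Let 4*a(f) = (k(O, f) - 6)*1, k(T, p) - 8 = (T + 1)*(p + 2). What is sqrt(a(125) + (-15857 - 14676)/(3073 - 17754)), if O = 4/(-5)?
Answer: sqrt(192464753585)/146810 ≈ 2.9883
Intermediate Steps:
O = -4/5 (O = 4*(-1/5) = -4/5 ≈ -0.80000)
k(T, p) = 8 + (1 + T)*(2 + p) (k(T, p) = 8 + (T + 1)*(p + 2) = 8 + (1 + T)*(2 + p))
a(f) = 3/5 + f/20 (a(f) = (((10 + f + 2*(-4/5) - 4*f/5) - 6)*1)/4 = (((10 + f - 8/5 - 4*f/5) - 6)*1)/4 = (((42/5 + f/5) - 6)*1)/4 = ((12/5 + f/5)*1)/4 = (12/5 + f/5)/4 = 3/5 + f/20)
sqrt(a(125) + (-15857 - 14676)/(3073 - 17754)) = sqrt((3/5 + (1/20)*125) + (-15857 - 14676)/(3073 - 17754)) = sqrt((3/5 + 25/4) - 30533/(-14681)) = sqrt(137/20 - 30533*(-1/14681)) = sqrt(137/20 + 30533/14681) = sqrt(2621957/293620) = sqrt(192464753585)/146810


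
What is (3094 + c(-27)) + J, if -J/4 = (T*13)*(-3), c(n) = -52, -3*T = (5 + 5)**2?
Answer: -2158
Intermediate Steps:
T = -100/3 (T = -(5 + 5)**2/3 = -1/3*10**2 = -1/3*100 = -100/3 ≈ -33.333)
J = -5200 (J = -4*(-100/3*13)*(-3) = -(-5200)*(-3)/3 = -4*1300 = -5200)
(3094 + c(-27)) + J = (3094 - 52) - 5200 = 3042 - 5200 = -2158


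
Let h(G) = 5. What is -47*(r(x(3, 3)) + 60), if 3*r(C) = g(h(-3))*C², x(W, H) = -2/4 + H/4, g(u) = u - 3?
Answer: -67727/24 ≈ -2822.0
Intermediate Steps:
g(u) = -3 + u
x(W, H) = -½ + H/4 (x(W, H) = -2*¼ + H*(¼) = -½ + H/4)
r(C) = 2*C²/3 (r(C) = ((-3 + 5)*C²)/3 = (2*C²)/3 = 2*C²/3)
-47*(r(x(3, 3)) + 60) = -47*(2*(-½ + (¼)*3)²/3 + 60) = -47*(2*(-½ + ¾)²/3 + 60) = -47*(2*(¼)²/3 + 60) = -47*((⅔)*(1/16) + 60) = -47*(1/24 + 60) = -47*1441/24 = -67727/24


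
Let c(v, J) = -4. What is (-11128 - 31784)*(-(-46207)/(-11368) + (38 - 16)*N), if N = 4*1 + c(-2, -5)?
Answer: 5058252/29 ≈ 1.7442e+5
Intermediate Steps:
N = 0 (N = 4*1 - 4 = 4 - 4 = 0)
(-11128 - 31784)*(-(-46207)/(-11368) + (38 - 16)*N) = (-11128 - 31784)*(-(-46207)/(-11368) + (38 - 16)*0) = -42912*(-(-46207)*(-1)/11368 + 22*0) = -42912*(-1*943/232 + 0) = -42912*(-943/232 + 0) = -42912*(-943/232) = 5058252/29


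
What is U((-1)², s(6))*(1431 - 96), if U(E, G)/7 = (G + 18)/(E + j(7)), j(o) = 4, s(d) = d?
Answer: 44856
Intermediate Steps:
U(E, G) = 7*(18 + G)/(4 + E) (U(E, G) = 7*((G + 18)/(E + 4)) = 7*((18 + G)/(4 + E)) = 7*(18 + G)/(4 + E))
U((-1)², s(6))*(1431 - 96) = (7*(18 + 6)/(4 + (-1)²))*(1431 - 96) = (7*24/(4 + 1))*1335 = (7*24/5)*1335 = (7*(⅕)*24)*1335 = (168/5)*1335 = 44856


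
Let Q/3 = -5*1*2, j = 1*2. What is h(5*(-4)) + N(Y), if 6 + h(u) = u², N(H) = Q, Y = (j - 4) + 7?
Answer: 364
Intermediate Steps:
j = 2
Y = 5 (Y = (2 - 4) + 7 = -2 + 7 = 5)
Q = -30 (Q = 3*(-5*1*2) = 3*(-5*2) = 3*(-10) = -30)
N(H) = -30
h(u) = -6 + u²
h(5*(-4)) + N(Y) = (-6 + (5*(-4))²) - 30 = (-6 + (-20)²) - 30 = (-6 + 400) - 30 = 394 - 30 = 364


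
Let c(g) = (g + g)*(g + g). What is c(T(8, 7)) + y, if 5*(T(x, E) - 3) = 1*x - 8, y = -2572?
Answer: -2536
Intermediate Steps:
T(x, E) = 7/5 + x/5 (T(x, E) = 3 + (1*x - 8)/5 = 3 + (x - 8)/5 = 3 + (-8 + x)/5 = 3 + (-8/5 + x/5) = 7/5 + x/5)
c(g) = 4*g² (c(g) = (2*g)*(2*g) = 4*g²)
c(T(8, 7)) + y = 4*(7/5 + (⅕)*8)² - 2572 = 4*(7/5 + 8/5)² - 2572 = 4*3² - 2572 = 4*9 - 2572 = 36 - 2572 = -2536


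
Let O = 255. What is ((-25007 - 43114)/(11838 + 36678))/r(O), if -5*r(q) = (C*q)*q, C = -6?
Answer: -841/46737080 ≈ -1.7994e-5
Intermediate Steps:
r(q) = 6*q**2/5 (r(q) = -(-6*q)*q/5 = -(-6)*q**2/5 = 6*q**2/5)
((-25007 - 43114)/(11838 + 36678))/r(O) = ((-25007 - 43114)/(11838 + 36678))/(((6/5)*255**2)) = (-68121/48516)/(((6/5)*65025)) = -68121*1/48516/78030 = -22707/16172*1/78030 = -841/46737080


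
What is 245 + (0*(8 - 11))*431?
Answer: 245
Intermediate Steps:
245 + (0*(8 - 11))*431 = 245 + (0*(-3))*431 = 245 + 0*431 = 245 + 0 = 245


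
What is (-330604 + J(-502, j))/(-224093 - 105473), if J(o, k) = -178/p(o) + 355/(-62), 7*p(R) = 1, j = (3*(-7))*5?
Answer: 20575055/20433092 ≈ 1.0069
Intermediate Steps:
j = -105 (j = -21*5 = -105)
p(R) = ⅐ (p(R) = (⅐)*1 = ⅐)
J(o, k) = -77607/62 (J(o, k) = -178/⅐ + 355/(-62) = -178*7 + 355*(-1/62) = -1246 - 355/62 = -77607/62)
(-330604 + J(-502, j))/(-224093 - 105473) = (-330604 - 77607/62)/(-224093 - 105473) = -20575055/62/(-329566) = -20575055/62*(-1/329566) = 20575055/20433092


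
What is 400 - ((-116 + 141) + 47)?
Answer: 328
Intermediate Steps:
400 - ((-116 + 141) + 47) = 400 - (25 + 47) = 400 - 1*72 = 400 - 72 = 328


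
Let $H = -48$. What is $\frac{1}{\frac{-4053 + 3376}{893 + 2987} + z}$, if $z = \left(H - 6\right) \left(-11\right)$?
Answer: $\frac{3880}{2304043} \approx 0.001684$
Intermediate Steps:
$z = 594$ ($z = \left(-48 - 6\right) \left(-11\right) = \left(-54\right) \left(-11\right) = 594$)
$\frac{1}{\frac{-4053 + 3376}{893 + 2987} + z} = \frac{1}{\frac{-4053 + 3376}{893 + 2987} + 594} = \frac{1}{- \frac{677}{3880} + 594} = \frac{1}{\frac{2304043}{3880}} = \frac{3880}{2304043}$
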